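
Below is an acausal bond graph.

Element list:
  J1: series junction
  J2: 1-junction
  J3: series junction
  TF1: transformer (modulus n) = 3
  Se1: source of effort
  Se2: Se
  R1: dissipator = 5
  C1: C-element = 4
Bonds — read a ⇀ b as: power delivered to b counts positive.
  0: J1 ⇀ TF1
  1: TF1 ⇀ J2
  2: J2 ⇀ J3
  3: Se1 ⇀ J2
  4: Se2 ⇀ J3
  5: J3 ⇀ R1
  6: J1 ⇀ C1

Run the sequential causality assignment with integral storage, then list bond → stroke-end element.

b3 →J2  (Se1 fixes effort; stroke away)
b4 →J3  (Se2 fixes effort; stroke away)
b6 →J1  (C1: C, integral causality)
b0 →TF1  (J1: last free bond brings flow in)
b1 →J2  (through TF1, causality passes straight; one stroke at TF1)
b2 →J3  (J2 needs exactly one f-in)
b5 →R1  (closing 1-jn rule on J3)

b0 →TF1
b1 →J2
b2 →J3
b3 →J2
b4 →J3
b5 →R1
b6 →J1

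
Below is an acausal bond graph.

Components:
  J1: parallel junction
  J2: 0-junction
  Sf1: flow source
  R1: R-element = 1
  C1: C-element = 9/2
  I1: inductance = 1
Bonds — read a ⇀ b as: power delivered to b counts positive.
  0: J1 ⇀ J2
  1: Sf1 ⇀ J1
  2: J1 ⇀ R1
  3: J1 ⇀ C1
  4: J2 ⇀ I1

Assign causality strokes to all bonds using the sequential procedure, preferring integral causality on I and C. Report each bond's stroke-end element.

b1 →Sf1  (Sf1: flow source, stroke at near end)
b3 →J1  (C1 integral (e out))
b0 →J2  (J1 effort already set via bond 3)
b2 →R1  (0-jn J1 has e-setter on 3)
b4 →I1  (J2 effort already set via bond 0)

#0 |J2
#1 |Sf1
#2 |R1
#3 |J1
#4 |I1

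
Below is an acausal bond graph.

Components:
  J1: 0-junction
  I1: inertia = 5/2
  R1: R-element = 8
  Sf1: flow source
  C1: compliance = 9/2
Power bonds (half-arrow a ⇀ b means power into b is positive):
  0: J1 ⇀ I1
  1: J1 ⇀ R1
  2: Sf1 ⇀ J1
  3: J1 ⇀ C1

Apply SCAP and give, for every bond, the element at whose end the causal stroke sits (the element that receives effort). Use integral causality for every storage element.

β0 |I1
β1 |R1
β2 |Sf1
β3 |J1

β2 stroke at Sf1  (Sf1: flow source, stroke at near end)
β0 stroke at I1  (I1 integral (f out))
β3 stroke at J1  (prefer integral on C1)
β1 stroke at R1  (J1 effort already set via bond 3)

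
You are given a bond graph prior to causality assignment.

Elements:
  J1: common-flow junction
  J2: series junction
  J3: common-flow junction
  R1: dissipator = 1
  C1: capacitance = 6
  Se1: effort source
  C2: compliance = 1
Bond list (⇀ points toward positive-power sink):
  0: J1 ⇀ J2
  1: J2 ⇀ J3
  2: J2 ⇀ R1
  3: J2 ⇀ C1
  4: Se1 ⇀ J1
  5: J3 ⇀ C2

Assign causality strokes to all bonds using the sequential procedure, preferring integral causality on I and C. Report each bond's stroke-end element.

β0 stroke at J2
β1 stroke at J2
β2 stroke at R1
β3 stroke at J2
β4 stroke at J1
β5 stroke at J3

bond 4 stroke at J1  (Se1: effort source, stroke at far end)
bond 0 stroke at J2  (closing 1-jn rule on J1)
bond 3 stroke at J2  (C1 outputs effort q/C1)
bond 5 stroke at J3  (C2: C, integral causality)
bond 1 stroke at J2  (J3: last free bond brings flow in)
bond 2 stroke at R1  (J2: last free bond brings flow in)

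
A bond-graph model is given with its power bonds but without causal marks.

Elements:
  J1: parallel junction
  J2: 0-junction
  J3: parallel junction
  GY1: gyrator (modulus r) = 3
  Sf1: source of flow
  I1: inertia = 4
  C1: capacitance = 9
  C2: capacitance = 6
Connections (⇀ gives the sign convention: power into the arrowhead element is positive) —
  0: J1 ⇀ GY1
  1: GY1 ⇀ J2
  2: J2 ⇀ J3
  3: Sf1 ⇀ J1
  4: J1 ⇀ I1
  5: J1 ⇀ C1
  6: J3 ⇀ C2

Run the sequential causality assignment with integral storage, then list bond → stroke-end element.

b0 stroke at GY1
b1 stroke at GY1
b2 stroke at J2
b3 stroke at Sf1
b4 stroke at I1
b5 stroke at J1
b6 stroke at J3

#3 →Sf1  (Sf1 fixes flow; stroke at Sf1)
#4 →I1  (I1 outputs flow p/I1)
#5 →J1  (prefer integral on C1)
#0 →GY1  (common-e at J1 fixed by 5)
#1 →GY1  (GY GY1: same side as bond 0)
#2 →J2  (J2 needs exactly one e-in)
#6 →J3  (J3: last free bond brings effort in)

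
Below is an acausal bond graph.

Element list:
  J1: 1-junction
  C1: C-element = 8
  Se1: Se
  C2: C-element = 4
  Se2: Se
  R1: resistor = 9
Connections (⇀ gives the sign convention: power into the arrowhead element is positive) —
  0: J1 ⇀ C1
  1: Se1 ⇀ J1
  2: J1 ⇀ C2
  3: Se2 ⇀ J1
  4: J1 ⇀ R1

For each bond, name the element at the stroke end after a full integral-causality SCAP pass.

#1 →J1  (Se1: effort source, stroke at far end)
#3 →J1  (Se2: effort source, stroke at far end)
#0 →J1  (C1: C, integral causality)
#2 →J1  (C2: C, integral causality)
#4 →R1  (J1 needs exactly one f-in)

b0 |J1
b1 |J1
b2 |J1
b3 |J1
b4 |R1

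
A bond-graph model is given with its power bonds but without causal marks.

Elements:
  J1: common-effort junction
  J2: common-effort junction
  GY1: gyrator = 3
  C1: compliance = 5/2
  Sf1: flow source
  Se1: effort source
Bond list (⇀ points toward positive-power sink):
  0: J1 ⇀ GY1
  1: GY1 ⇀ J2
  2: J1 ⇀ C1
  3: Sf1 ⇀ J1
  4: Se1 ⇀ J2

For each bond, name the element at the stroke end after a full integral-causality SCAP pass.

β3 →Sf1  (Sf1 fixes flow; stroke at Sf1)
β4 →J2  (Se1 fixes effort; stroke away)
β1 →GY1  (J2: bond 4 brought effort, rest push out)
β0 →GY1  (GY1: gyrator matches bond 1)
β2 →J1  (J1: last free bond brings effort in)

β0 stroke at GY1
β1 stroke at GY1
β2 stroke at J1
β3 stroke at Sf1
β4 stroke at J2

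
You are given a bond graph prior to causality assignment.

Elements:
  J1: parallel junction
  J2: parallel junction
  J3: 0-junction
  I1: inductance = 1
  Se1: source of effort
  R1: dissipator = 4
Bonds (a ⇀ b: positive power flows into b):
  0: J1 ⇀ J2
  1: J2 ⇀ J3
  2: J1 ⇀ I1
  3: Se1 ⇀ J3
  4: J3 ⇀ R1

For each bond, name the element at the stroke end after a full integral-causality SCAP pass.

β0 stroke at J1
β1 stroke at J2
β2 stroke at I1
β3 stroke at J3
β4 stroke at R1

#3 →J3  (Se1 fixes effort; stroke away)
#1 →J2  (0-jn J3 has e-setter on 3)
#4 →R1  (0-jn J3 has e-setter on 3)
#0 →J1  (J2: bond 1 brought effort, rest push out)
#2 →I1  (0-jn J1 has e-setter on 0)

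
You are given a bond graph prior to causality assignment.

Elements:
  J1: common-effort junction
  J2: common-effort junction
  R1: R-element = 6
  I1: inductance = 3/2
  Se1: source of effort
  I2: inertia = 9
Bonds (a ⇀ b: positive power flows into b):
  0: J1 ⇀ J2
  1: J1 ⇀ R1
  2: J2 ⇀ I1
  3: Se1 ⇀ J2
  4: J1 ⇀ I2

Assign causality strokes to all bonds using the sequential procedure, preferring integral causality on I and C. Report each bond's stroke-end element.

β3 stroke at J2  (Se1 fixes effort; stroke away)
β0 stroke at J1  (J2 effort already set via bond 3)
β2 stroke at I1  (common-e at J2 fixed by 3)
β1 stroke at R1  (J1 effort already set via bond 0)
β4 stroke at I2  (J1 effort already set via bond 0)

β0 stroke→J1
β1 stroke→R1
β2 stroke→I1
β3 stroke→J2
β4 stroke→I2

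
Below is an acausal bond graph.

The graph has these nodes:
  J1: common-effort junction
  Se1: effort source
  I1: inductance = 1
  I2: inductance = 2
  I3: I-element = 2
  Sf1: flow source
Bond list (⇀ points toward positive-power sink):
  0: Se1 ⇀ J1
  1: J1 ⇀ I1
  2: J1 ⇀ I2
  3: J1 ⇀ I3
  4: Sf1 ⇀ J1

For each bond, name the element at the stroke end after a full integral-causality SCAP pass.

bond 0 stroke at J1
bond 1 stroke at I1
bond 2 stroke at I2
bond 3 stroke at I3
bond 4 stroke at Sf1

β0 →J1  (Se1 fixes effort; stroke away)
β4 →Sf1  (Sf1 (Sf) sets flow on bond)
β1 →I1  (J1 effort already set via bond 0)
β2 →I2  (J1 effort already set via bond 0)
β3 →I3  (0-jn J1 has e-setter on 0)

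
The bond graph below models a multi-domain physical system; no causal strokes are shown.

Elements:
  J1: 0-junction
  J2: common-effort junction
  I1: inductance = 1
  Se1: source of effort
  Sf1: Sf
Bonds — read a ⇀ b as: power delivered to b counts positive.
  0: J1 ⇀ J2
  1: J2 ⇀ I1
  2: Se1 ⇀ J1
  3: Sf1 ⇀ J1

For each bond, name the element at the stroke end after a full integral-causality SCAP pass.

β0 stroke→J2
β1 stroke→I1
β2 stroke→J1
β3 stroke→Sf1

#2 stroke→J1  (Se1 fixes effort; stroke away)
#3 stroke→Sf1  (Sf1: flow source, stroke at near end)
#0 stroke→J2  (J1 effort already set via bond 2)
#1 stroke→I1  (J2 effort already set via bond 0)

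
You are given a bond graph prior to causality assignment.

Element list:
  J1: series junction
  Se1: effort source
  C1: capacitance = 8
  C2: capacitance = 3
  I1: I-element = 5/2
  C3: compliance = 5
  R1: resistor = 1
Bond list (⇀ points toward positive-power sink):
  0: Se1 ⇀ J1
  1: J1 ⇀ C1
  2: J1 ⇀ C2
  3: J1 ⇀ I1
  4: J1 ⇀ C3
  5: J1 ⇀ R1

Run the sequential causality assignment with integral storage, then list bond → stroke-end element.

β0 stroke at J1
β1 stroke at J1
β2 stroke at J1
β3 stroke at I1
β4 stroke at J1
β5 stroke at J1

β0 stroke at J1  (Se1 (Se) sets effort on bond)
β1 stroke at J1  (prefer integral on C1)
β2 stroke at J1  (C2 integral (e out))
β3 stroke at I1  (I1: I, integral causality)
β4 stroke at J1  (J1 flow already set via bond 3)
β5 stroke at J1  (J1: bond 3 brought flow, rest push out)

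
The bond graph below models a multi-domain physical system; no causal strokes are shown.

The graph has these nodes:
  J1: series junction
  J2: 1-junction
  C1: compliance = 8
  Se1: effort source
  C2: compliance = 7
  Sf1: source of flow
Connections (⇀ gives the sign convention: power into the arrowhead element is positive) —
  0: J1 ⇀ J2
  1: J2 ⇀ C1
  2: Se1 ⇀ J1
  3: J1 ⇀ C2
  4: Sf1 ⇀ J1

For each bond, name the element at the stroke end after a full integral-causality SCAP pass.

bond 2 stroke→J1  (Se1 (Se) sets effort on bond)
bond 4 stroke→Sf1  (Sf1 (Sf) sets flow on bond)
bond 0 stroke→J1  (J1: bond 4 brought flow, rest push out)
bond 3 stroke→J1  (common-f at J1 fixed by 4)
bond 1 stroke→J2  (J2 flow already set via bond 0)

bond 0 →J1
bond 1 →J2
bond 2 →J1
bond 3 →J1
bond 4 →Sf1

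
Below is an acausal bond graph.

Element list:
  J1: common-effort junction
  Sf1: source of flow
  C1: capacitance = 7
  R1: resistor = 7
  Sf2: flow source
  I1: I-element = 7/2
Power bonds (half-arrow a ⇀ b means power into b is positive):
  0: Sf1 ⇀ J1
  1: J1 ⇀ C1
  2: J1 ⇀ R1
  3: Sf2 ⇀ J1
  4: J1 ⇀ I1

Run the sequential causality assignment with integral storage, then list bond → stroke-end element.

b0 stroke→Sf1  (Sf1 (Sf) sets flow on bond)
b3 stroke→Sf2  (Sf2 (Sf) sets flow on bond)
b1 stroke→J1  (C1: C, integral causality)
b2 stroke→R1  (0-jn J1 has e-setter on 1)
b4 stroke→I1  (J1 effort already set via bond 1)

β0 |Sf1
β1 |J1
β2 |R1
β3 |Sf2
β4 |I1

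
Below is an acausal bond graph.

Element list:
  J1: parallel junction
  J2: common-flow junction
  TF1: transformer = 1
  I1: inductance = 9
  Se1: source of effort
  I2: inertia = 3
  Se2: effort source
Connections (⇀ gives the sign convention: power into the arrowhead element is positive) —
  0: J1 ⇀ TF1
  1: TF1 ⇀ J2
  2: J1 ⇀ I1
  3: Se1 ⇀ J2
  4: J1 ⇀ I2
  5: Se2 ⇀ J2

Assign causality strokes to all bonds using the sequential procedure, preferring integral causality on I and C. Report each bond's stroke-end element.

b3 stroke→J2  (Se1: effort source, stroke at far end)
b5 stroke→J2  (Se2 (Se) sets effort on bond)
b1 stroke→TF1  (closing 1-jn rule on J2)
b0 stroke→J1  (through TF1, causality passes straight; one stroke at TF1)
b2 stroke→I1  (common-e at J1 fixed by 0)
b4 stroke→I2  (0-jn J1 has e-setter on 0)

#0 stroke at J1
#1 stroke at TF1
#2 stroke at I1
#3 stroke at J2
#4 stroke at I2
#5 stroke at J2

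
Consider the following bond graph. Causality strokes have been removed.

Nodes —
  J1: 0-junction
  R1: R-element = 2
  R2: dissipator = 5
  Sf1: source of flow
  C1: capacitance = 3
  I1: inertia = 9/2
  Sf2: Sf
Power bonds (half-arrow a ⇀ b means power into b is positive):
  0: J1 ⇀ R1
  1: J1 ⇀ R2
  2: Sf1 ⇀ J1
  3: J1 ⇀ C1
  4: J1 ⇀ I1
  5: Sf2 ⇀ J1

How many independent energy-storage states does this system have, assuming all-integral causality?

2  (C1, I1 all integral)

#2 stroke→Sf1  (Sf1 fixes flow; stroke at Sf1)
#5 stroke→Sf2  (Sf2 fixes flow; stroke at Sf2)
#3 stroke→J1  (prefer integral on C1)
#0 stroke→R1  (J1: bond 3 brought effort, rest push out)
#1 stroke→R2  (J1 effort already set via bond 3)
#4 stroke→I1  (J1: bond 3 brought effort, rest push out)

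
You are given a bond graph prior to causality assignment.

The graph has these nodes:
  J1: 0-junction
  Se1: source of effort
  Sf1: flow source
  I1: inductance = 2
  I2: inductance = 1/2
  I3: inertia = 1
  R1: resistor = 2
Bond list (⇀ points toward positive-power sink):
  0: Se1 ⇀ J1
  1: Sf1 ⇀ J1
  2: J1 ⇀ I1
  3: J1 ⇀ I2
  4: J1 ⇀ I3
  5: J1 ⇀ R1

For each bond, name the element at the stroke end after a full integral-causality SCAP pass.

β0 stroke→J1  (Se1: effort source, stroke at far end)
β1 stroke→Sf1  (source Sf1 imposes f)
β2 stroke→I1  (J1 effort already set via bond 0)
β3 stroke→I2  (J1 effort already set via bond 0)
β4 stroke→I3  (J1: bond 0 brought effort, rest push out)
β5 stroke→R1  (common-e at J1 fixed by 0)

b0 stroke at J1
b1 stroke at Sf1
b2 stroke at I1
b3 stroke at I2
b4 stroke at I3
b5 stroke at R1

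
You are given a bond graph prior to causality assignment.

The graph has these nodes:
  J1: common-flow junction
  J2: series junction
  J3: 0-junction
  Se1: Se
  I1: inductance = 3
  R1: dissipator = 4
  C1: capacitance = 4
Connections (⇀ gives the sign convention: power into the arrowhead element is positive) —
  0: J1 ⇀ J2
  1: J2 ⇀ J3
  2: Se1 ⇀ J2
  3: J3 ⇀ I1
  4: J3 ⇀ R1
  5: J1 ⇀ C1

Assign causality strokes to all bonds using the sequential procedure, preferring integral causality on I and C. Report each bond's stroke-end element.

β2 →J2  (source Se1 imposes e)
β3 →I1  (prefer integral on I1)
β5 →J1  (C1: C, integral causality)
β0 →J2  (closing 1-jn rule on J1)
β1 →J3  (J2: last free bond brings flow in)
β4 →R1  (0-jn J3 has e-setter on 1)

b0 |J2
b1 |J3
b2 |J2
b3 |I1
b4 |R1
b5 |J1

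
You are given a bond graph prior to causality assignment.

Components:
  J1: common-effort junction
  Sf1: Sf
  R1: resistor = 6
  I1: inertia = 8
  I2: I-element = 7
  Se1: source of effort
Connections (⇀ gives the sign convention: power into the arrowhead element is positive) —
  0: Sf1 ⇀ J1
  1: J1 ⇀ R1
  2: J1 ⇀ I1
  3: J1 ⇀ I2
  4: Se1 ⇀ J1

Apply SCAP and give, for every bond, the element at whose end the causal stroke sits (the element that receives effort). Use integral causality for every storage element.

bond 0 |Sf1
bond 1 |R1
bond 2 |I1
bond 3 |I2
bond 4 |J1

#0 stroke→Sf1  (source Sf1 imposes f)
#4 stroke→J1  (Se1 fixes effort; stroke away)
#1 stroke→R1  (common-e at J1 fixed by 4)
#2 stroke→I1  (J1 effort already set via bond 4)
#3 stroke→I2  (common-e at J1 fixed by 4)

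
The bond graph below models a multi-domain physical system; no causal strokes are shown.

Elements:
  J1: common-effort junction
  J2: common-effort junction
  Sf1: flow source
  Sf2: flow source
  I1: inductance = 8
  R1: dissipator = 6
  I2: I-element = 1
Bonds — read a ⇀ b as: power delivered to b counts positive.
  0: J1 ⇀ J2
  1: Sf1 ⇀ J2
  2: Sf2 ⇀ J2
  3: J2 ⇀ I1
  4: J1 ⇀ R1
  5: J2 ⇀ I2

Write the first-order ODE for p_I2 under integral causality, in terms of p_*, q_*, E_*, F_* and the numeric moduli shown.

dp_I2/dt = 6*F_Sf1 + 6*F_Sf2 - 3*p_I1/4 - 6*p_I2

b1 →Sf1  (Sf1: flow source, stroke at near end)
b2 →Sf2  (Sf2 fixes flow; stroke at Sf2)
b3 →I1  (I1: I, integral causality)
b5 →I2  (I2 outputs flow p/I2)
b0 →J2  (only one effort-in slot at J2)
b4 →J1  (closing 0-jn rule on J1)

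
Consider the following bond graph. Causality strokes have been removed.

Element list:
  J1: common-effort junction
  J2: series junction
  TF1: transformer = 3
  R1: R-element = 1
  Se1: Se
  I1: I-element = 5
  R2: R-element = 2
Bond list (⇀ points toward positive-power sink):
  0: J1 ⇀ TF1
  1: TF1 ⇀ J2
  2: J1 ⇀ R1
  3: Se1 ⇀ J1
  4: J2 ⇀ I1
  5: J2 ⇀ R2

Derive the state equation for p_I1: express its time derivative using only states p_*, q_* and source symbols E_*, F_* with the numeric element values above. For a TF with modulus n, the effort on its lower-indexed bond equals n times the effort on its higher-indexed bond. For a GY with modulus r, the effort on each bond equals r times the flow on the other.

β3 |J1  (Se1 fixes effort; stroke away)
β0 |TF1  (J1 effort already set via bond 3)
β2 |R1  (J1 effort already set via bond 3)
β1 |J2  (TF TF1: opposite of bond 0)
β4 |I1  (I1: I, integral causality)
β5 |J2  (J2: bond 4 brought flow, rest push out)

dp_I1/dt = E_Se1/3 - 2*p_I1/5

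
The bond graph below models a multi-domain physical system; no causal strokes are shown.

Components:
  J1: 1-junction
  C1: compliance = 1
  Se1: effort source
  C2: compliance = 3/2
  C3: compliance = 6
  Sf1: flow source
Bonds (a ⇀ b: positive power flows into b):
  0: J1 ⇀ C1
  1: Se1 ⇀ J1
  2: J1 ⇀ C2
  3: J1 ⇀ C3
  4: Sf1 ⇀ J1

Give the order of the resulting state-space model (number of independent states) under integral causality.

3  (C1, C2, C3 all integral)

b1 →J1  (source Se1 imposes e)
b4 →Sf1  (Sf1: flow source, stroke at near end)
b0 →J1  (J1: bond 4 brought flow, rest push out)
b2 →J1  (common-f at J1 fixed by 4)
b3 →J1  (common-f at J1 fixed by 4)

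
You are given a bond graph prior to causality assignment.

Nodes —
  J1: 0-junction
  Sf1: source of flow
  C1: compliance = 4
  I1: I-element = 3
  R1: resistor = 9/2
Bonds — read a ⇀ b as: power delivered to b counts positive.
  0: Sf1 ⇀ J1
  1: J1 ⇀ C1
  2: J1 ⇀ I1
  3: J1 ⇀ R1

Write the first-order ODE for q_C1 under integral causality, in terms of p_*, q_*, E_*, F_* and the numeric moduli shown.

β0 →Sf1  (Sf1 fixes flow; stroke at Sf1)
β1 →J1  (C1 integral (e out))
β2 →I1  (common-e at J1 fixed by 1)
β3 →R1  (J1 effort already set via bond 1)

dq_C1/dt = F_Sf1 - p_I1/3 - q_C1/18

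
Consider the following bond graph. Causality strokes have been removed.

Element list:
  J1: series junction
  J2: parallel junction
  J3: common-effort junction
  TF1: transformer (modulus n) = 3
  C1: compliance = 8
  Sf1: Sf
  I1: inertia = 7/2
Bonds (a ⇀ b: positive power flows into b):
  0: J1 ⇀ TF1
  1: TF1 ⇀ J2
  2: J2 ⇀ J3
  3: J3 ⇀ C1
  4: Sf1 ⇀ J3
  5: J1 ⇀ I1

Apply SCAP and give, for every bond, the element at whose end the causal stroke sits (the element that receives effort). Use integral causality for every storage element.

#4 stroke→Sf1  (Sf1: flow source, stroke at near end)
#3 stroke→J3  (C1 outputs effort q/C1)
#2 stroke→J2  (0-jn J3 has e-setter on 3)
#1 stroke→TF1  (common-e at J2 fixed by 2)
#0 stroke→J1  (TF TF1: opposite of bond 1)
#5 stroke→I1  (only one flow-in slot at J1)

β0 stroke→J1
β1 stroke→TF1
β2 stroke→J2
β3 stroke→J3
β4 stroke→Sf1
β5 stroke→I1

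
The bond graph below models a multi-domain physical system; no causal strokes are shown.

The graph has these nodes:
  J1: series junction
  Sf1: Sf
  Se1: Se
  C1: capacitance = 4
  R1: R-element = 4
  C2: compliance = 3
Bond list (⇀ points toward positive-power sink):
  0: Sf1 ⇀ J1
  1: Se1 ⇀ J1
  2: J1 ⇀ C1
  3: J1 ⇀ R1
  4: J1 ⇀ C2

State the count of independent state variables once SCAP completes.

#0 stroke at Sf1  (Sf1 fixes flow; stroke at Sf1)
#1 stroke at J1  (Se1 (Se) sets effort on bond)
#2 stroke at J1  (1-jn J1 has f-setter on 0)
#3 stroke at J1  (J1: bond 0 brought flow, rest push out)
#4 stroke at J1  (J1: bond 0 brought flow, rest push out)

2  (C1, C2 all integral)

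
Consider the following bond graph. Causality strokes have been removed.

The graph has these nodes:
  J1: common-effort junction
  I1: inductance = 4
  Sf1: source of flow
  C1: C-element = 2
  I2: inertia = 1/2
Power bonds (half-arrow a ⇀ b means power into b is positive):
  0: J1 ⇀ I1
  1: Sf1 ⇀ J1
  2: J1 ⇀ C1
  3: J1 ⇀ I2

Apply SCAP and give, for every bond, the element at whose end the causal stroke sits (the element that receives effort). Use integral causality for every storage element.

#0 |I1
#1 |Sf1
#2 |J1
#3 |I2

β1 stroke→Sf1  (Sf1: flow source, stroke at near end)
β0 stroke→I1  (I1 integral (f out))
β2 stroke→J1  (C1: C, integral causality)
β3 stroke→I2  (J1 effort already set via bond 2)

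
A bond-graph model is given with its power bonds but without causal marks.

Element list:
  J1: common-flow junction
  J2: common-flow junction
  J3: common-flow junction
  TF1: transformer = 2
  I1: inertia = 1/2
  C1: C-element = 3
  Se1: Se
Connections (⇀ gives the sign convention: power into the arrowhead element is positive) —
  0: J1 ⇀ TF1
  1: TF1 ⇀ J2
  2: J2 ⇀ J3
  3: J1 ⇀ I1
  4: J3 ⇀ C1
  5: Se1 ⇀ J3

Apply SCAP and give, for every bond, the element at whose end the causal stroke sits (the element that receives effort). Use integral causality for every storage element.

b0 stroke at J1
b1 stroke at TF1
b2 stroke at J2
b3 stroke at I1
b4 stroke at J3
b5 stroke at J3

β5 stroke→J3  (source Se1 imposes e)
β3 stroke→I1  (prefer integral on I1)
β0 stroke→J1  (J1: bond 3 brought flow, rest push out)
β1 stroke→TF1  (TF TF1: opposite of bond 0)
β2 stroke→J2  (common-f at J2 fixed by 1)
β4 stroke→J3  (common-f at J3 fixed by 2)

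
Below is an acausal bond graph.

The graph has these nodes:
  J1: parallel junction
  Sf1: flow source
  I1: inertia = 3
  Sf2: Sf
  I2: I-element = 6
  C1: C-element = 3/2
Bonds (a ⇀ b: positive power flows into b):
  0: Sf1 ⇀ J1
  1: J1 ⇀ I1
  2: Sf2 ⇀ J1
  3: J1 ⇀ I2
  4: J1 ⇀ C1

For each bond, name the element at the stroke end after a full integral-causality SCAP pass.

β0 stroke at Sf1
β1 stroke at I1
β2 stroke at Sf2
β3 stroke at I2
β4 stroke at J1

bond 0 →Sf1  (source Sf1 imposes f)
bond 2 →Sf2  (source Sf2 imposes f)
bond 1 →I1  (I1 integral (f out))
bond 3 →I2  (I2: I, integral causality)
bond 4 →J1  (only one effort-in slot at J1)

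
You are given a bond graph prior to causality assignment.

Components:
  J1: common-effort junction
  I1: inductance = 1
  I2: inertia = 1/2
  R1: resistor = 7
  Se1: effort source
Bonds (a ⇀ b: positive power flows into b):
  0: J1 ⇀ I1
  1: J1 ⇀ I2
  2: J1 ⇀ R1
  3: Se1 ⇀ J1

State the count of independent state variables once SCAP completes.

2  (I1, I2 all integral)

bond 3 stroke→J1  (Se1 fixes effort; stroke away)
bond 0 stroke→I1  (common-e at J1 fixed by 3)
bond 1 stroke→I2  (J1: bond 3 brought effort, rest push out)
bond 2 stroke→R1  (0-jn J1 has e-setter on 3)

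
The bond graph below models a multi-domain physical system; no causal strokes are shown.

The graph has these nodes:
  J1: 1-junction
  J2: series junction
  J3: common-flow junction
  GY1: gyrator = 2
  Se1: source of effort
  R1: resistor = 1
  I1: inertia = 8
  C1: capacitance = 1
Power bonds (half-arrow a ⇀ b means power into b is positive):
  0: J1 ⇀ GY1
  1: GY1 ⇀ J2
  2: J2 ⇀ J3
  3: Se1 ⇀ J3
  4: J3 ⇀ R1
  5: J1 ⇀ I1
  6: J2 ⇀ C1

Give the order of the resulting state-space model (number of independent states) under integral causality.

2  (C1, I1 all integral)

β3 stroke at J3  (Se1 (Se) sets effort on bond)
β5 stroke at I1  (prefer integral on I1)
β0 stroke at J1  (1-jn J1 has f-setter on 5)
β1 stroke at J2  (GY1: gyrator matches bond 0)
β6 stroke at J2  (prefer integral on C1)
β2 stroke at J3  (only one flow-in slot at J2)
β4 stroke at R1  (J3: last free bond brings flow in)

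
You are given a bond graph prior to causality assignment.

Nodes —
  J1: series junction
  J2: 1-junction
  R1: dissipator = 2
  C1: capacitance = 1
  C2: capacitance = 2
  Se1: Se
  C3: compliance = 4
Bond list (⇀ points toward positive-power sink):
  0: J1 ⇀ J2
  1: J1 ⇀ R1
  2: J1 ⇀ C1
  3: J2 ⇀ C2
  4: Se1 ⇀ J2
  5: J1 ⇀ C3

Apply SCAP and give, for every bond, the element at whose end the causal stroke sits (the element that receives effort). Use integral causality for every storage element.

b4 stroke at J2  (Se1 (Se) sets effort on bond)
b2 stroke at J1  (C1 integral (e out))
b3 stroke at J2  (C2 integral (e out))
b0 stroke at J1  (closing 1-jn rule on J2)
b5 stroke at J1  (prefer integral on C3)
b1 stroke at R1  (closing 1-jn rule on J1)

#0 →J1
#1 →R1
#2 →J1
#3 →J2
#4 →J2
#5 →J1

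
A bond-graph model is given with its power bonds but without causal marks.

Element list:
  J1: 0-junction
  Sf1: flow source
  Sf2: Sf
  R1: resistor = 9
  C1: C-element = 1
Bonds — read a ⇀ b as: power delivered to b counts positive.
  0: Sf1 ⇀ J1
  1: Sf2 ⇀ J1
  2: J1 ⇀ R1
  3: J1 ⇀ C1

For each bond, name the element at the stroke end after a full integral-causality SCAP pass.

#0 stroke→Sf1
#1 stroke→Sf2
#2 stroke→R1
#3 stroke→J1

b0 →Sf1  (Sf1 fixes flow; stroke at Sf1)
b1 →Sf2  (source Sf2 imposes f)
b3 →J1  (C1 outputs effort q/C1)
b2 →R1  (J1 effort already set via bond 3)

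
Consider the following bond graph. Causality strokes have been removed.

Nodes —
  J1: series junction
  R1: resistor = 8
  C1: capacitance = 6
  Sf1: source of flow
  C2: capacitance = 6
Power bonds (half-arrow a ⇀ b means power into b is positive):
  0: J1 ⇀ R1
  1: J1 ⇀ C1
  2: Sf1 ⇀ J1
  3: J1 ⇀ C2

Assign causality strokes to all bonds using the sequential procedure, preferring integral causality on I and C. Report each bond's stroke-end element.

bond 0 stroke at J1
bond 1 stroke at J1
bond 2 stroke at Sf1
bond 3 stroke at J1

#2 →Sf1  (Sf1: flow source, stroke at near end)
#0 →J1  (J1 flow already set via bond 2)
#1 →J1  (common-f at J1 fixed by 2)
#3 →J1  (1-jn J1 has f-setter on 2)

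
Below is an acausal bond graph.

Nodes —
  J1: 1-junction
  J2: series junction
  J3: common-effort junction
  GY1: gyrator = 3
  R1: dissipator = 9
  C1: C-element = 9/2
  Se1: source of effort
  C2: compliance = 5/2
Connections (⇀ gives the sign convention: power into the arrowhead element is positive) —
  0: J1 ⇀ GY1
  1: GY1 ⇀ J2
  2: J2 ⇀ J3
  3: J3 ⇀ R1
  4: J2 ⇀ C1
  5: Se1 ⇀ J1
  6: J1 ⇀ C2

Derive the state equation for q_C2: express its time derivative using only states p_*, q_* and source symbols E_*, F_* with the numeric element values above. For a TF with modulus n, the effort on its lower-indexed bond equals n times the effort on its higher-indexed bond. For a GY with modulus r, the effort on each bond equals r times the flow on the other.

dq_C2/dt = E_Se1 + 2*q_C1/27 - 2*q_C2/5

#5 |J1  (Se1 fixes effort; stroke away)
#4 |J2  (C1 integral (e out))
#6 |J1  (C2 outputs effort q/C2)
#0 |GY1  (J1: last free bond brings flow in)
#1 |GY1  (GY GY1: same side as bond 0)
#2 |J2  (1-jn J2 has f-setter on 1)
#3 |J3  (J3 needs exactly one e-in)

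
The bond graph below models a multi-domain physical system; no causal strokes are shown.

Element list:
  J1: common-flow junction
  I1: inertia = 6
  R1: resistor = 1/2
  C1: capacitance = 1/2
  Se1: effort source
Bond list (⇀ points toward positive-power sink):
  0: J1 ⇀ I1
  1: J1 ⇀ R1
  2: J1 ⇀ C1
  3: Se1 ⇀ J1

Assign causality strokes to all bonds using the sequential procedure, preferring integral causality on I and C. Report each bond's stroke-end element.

b3 |J1  (Se1 fixes effort; stroke away)
b0 |I1  (I1: I, integral causality)
b1 |J1  (J1 flow already set via bond 0)
b2 |J1  (J1 flow already set via bond 0)

β0 |I1
β1 |J1
β2 |J1
β3 |J1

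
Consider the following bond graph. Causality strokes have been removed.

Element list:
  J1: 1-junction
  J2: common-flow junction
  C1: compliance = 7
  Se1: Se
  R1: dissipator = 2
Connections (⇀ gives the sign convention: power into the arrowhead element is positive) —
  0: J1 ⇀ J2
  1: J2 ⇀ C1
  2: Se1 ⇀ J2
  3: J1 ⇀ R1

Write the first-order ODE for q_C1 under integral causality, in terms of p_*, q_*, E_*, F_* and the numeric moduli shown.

dq_C1/dt = E_Se1/2 - q_C1/14

bond 2 stroke→J2  (Se1 (Se) sets effort on bond)
bond 1 stroke→J2  (C1 outputs effort q/C1)
bond 0 stroke→J1  (J2 needs exactly one f-in)
bond 3 stroke→R1  (J1: last free bond brings flow in)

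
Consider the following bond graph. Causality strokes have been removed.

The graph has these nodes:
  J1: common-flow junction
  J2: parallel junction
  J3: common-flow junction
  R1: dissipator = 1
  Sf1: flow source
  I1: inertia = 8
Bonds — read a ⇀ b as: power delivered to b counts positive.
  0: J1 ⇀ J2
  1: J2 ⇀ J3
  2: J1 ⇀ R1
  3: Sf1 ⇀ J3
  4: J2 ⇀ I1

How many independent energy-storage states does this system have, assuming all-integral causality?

#3 stroke→Sf1  (Sf1 (Sf) sets flow on bond)
#1 stroke→J3  (J3 flow already set via bond 3)
#4 stroke→I1  (I1: I, integral causality)
#0 stroke→J2  (J2: last free bond brings effort in)
#2 stroke→J1  (J1: bond 0 brought flow, rest push out)

1  (I1 all integral)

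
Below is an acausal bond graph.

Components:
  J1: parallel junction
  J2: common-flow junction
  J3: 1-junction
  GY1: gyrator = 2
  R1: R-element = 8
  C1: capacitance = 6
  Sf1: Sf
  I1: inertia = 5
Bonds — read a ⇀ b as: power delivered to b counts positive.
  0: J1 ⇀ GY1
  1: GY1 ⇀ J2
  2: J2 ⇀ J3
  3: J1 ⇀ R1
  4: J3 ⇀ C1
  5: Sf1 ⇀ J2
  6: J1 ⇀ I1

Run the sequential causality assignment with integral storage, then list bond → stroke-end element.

#0 →J1
#1 →J2
#2 →J2
#3 →R1
#4 →J3
#5 →Sf1
#6 →I1

#5 stroke at Sf1  (Sf1 (Sf) sets flow on bond)
#1 stroke at J2  (J2 flow already set via bond 5)
#2 stroke at J2  (common-f at J2 fixed by 5)
#4 stroke at J3  (J3 flow already set via bond 2)
#0 stroke at J1  (GY1 both-in/both-out from 1)
#3 stroke at R1  (0-jn J1 has e-setter on 0)
#6 stroke at I1  (J1 effort already set via bond 0)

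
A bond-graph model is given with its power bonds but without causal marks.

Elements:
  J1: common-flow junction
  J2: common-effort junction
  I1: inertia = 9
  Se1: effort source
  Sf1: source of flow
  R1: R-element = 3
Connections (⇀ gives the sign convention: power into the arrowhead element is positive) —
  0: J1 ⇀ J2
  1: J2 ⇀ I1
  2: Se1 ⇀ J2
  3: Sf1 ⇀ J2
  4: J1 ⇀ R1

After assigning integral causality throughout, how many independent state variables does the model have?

#2 |J2  (Se1 fixes effort; stroke away)
#3 |Sf1  (Sf1 fixes flow; stroke at Sf1)
#0 |J1  (0-jn J2 has e-setter on 2)
#1 |I1  (0-jn J2 has e-setter on 2)
#4 |R1  (J1 needs exactly one f-in)

1  (I1 all integral)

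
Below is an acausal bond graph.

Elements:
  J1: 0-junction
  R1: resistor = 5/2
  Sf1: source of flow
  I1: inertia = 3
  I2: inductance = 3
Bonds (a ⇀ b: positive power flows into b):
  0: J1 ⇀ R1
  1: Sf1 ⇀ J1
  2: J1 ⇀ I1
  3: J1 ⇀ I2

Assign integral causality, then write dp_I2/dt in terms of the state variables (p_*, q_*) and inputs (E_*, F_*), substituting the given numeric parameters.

β1 →Sf1  (Sf1: flow source, stroke at near end)
β2 →I1  (prefer integral on I1)
β3 →I2  (I2 integral (f out))
β0 →J1  (only one effort-in slot at J1)

dp_I2/dt = 5*F_Sf1/2 - 5*p_I1/6 - 5*p_I2/6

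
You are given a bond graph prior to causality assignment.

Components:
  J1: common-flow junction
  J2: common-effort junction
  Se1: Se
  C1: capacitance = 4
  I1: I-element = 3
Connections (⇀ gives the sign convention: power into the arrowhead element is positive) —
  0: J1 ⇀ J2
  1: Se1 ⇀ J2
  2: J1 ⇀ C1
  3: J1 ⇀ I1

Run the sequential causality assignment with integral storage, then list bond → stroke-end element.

bond 0 →J1
bond 1 →J2
bond 2 →J1
bond 3 →I1

β1 stroke at J2  (Se1 fixes effort; stroke away)
β0 stroke at J1  (0-jn J2 has e-setter on 1)
β2 stroke at J1  (prefer integral on C1)
β3 stroke at I1  (closing 1-jn rule on J1)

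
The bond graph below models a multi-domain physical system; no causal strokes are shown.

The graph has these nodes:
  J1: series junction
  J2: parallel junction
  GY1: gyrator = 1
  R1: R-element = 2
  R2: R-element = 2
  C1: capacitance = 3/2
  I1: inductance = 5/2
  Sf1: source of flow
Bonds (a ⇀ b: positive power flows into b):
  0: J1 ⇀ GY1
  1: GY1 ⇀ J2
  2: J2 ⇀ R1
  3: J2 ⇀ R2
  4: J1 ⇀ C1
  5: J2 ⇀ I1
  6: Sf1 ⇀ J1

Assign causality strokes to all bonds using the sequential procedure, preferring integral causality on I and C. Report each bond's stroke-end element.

bond 6 stroke at Sf1  (Sf1 (Sf) sets flow on bond)
bond 0 stroke at J1  (J1: bond 6 brought flow, rest push out)
bond 4 stroke at J1  (J1: bond 6 brought flow, rest push out)
bond 1 stroke at J2  (GY GY1: same side as bond 0)
bond 2 stroke at R1  (0-jn J2 has e-setter on 1)
bond 3 stroke at R2  (J2: bond 1 brought effort, rest push out)
bond 5 stroke at I1  (J2: bond 1 brought effort, rest push out)

#0 stroke→J1
#1 stroke→J2
#2 stroke→R1
#3 stroke→R2
#4 stroke→J1
#5 stroke→I1
#6 stroke→Sf1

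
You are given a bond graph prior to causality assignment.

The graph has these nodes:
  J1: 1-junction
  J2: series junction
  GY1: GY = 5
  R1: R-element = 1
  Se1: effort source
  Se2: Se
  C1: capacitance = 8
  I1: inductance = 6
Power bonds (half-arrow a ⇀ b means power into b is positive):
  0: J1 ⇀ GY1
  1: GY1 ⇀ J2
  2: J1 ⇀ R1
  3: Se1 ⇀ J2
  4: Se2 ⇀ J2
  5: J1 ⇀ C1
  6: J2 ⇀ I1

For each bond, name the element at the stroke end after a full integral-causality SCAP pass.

#3 stroke→J2  (Se1: effort source, stroke at far end)
#4 stroke→J2  (Se2 fixes effort; stroke away)
#5 stroke→J1  (prefer integral on C1)
#6 stroke→I1  (I1: I, integral causality)
#1 stroke→J2  (J2 flow already set via bond 6)
#0 stroke→J1  (GY GY1: same side as bond 1)
#2 stroke→R1  (only one flow-in slot at J1)

b0 stroke→J1
b1 stroke→J2
b2 stroke→R1
b3 stroke→J2
b4 stroke→J2
b5 stroke→J1
b6 stroke→I1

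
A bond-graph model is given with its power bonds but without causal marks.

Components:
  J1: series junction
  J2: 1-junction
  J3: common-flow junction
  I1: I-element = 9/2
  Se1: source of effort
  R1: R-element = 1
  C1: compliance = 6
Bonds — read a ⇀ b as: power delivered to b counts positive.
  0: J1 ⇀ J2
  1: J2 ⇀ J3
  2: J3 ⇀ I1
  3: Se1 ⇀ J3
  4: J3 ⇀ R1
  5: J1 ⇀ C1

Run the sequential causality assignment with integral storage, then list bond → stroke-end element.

bond 3 stroke at J3  (Se1: effort source, stroke at far end)
bond 2 stroke at I1  (I1: I, integral causality)
bond 1 stroke at J3  (J3 flow already set via bond 2)
bond 4 stroke at J3  (J3: bond 2 brought flow, rest push out)
bond 0 stroke at J2  (1-jn J2 has f-setter on 1)
bond 5 stroke at J1  (1-jn J1 has f-setter on 0)

bond 0 →J2
bond 1 →J3
bond 2 →I1
bond 3 →J3
bond 4 →J3
bond 5 →J1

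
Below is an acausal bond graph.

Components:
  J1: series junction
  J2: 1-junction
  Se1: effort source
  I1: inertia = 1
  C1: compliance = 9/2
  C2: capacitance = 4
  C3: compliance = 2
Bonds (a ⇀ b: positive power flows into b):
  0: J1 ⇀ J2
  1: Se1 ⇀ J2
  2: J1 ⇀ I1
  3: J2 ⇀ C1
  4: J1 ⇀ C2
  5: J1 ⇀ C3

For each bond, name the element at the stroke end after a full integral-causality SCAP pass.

#1 →J2  (Se1 (Se) sets effort on bond)
#2 →I1  (I1: I, integral causality)
#0 →J1  (common-f at J1 fixed by 2)
#4 →J1  (1-jn J1 has f-setter on 2)
#5 →J1  (J1: bond 2 brought flow, rest push out)
#3 →J2  (J2: bond 0 brought flow, rest push out)

bond 0 |J1
bond 1 |J2
bond 2 |I1
bond 3 |J2
bond 4 |J1
bond 5 |J1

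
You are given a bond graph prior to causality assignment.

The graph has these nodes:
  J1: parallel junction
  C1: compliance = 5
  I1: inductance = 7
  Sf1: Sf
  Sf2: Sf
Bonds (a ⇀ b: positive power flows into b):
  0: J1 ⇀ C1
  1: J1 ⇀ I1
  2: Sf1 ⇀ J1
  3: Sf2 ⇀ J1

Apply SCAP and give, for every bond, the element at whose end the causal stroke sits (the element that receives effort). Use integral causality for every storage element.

#0 →J1
#1 →I1
#2 →Sf1
#3 →Sf2

b2 |Sf1  (Sf1: flow source, stroke at near end)
b3 |Sf2  (source Sf2 imposes f)
b0 |J1  (C1 integral (e out))
b1 |I1  (J1: bond 0 brought effort, rest push out)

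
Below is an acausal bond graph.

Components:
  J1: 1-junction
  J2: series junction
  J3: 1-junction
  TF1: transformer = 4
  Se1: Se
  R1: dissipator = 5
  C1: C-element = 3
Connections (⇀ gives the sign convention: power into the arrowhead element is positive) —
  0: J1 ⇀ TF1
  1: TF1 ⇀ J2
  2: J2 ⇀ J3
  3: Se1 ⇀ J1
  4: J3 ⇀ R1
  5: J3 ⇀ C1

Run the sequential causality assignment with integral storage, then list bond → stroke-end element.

b3 stroke at J1  (source Se1 imposes e)
b0 stroke at TF1  (J1: last free bond brings flow in)
b1 stroke at J2  (TF1 one-in-one-out from 0)
b2 stroke at J3  (J2 needs exactly one f-in)
b5 stroke at J3  (C1: C, integral causality)
b4 stroke at R1  (closing 1-jn rule on J3)

bond 0 |TF1
bond 1 |J2
bond 2 |J3
bond 3 |J1
bond 4 |R1
bond 5 |J3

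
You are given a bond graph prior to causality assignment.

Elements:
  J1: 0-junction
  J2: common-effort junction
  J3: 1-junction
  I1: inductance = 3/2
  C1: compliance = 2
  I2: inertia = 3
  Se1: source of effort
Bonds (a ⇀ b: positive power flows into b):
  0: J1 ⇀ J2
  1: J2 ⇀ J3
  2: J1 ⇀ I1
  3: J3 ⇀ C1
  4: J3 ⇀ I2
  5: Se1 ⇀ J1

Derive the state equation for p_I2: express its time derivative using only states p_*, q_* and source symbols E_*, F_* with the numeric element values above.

dp_I2/dt = E_Se1 - q_C1/2

b5 stroke at J1  (source Se1 imposes e)
b0 stroke at J2  (common-e at J1 fixed by 5)
b2 stroke at I1  (common-e at J1 fixed by 5)
b1 stroke at J3  (common-e at J2 fixed by 0)
b3 stroke at J3  (C1: C, integral causality)
b4 stroke at I2  (J3: last free bond brings flow in)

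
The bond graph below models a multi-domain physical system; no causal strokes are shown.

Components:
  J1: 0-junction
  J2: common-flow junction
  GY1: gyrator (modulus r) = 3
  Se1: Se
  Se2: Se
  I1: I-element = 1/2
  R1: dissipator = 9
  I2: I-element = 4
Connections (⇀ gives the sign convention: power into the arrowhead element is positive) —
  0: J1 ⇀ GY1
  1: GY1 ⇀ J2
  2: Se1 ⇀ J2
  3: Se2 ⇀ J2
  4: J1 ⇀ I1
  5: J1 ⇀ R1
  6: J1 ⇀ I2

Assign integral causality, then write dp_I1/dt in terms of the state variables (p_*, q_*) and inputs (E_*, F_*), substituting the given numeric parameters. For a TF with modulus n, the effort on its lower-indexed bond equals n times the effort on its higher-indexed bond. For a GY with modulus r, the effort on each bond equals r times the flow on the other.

dp_I1/dt = 3*E_Se1 + 3*E_Se2 - 18*p_I1 - 9*p_I2/4

β2 |J2  (source Se1 imposes e)
β3 |J2  (Se2 fixes effort; stroke away)
β1 |GY1  (J2 needs exactly one f-in)
β0 |GY1  (GY1 both-in/both-out from 1)
β4 |I1  (I1: I, integral causality)
β6 |I2  (I2: I, integral causality)
β5 |J1  (closing 0-jn rule on J1)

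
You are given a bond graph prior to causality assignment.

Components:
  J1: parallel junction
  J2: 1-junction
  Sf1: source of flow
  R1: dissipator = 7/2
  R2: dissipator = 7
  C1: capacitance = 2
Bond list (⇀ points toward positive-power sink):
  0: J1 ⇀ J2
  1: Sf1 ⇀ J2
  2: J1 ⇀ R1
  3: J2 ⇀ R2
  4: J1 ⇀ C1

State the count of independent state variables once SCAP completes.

1  (C1 all integral)

b1 |Sf1  (Sf1 fixes flow; stroke at Sf1)
b0 |J2  (J2: bond 1 brought flow, rest push out)
b3 |J2  (common-f at J2 fixed by 1)
b4 |J1  (C1: C, integral causality)
b2 |R1  (J1 effort already set via bond 4)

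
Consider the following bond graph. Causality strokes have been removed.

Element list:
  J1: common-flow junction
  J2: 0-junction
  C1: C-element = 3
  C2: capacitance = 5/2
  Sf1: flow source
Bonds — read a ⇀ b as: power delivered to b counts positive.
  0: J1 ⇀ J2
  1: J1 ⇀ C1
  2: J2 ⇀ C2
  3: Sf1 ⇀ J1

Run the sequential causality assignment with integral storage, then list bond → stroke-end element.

bond 0 stroke at J1
bond 1 stroke at J1
bond 2 stroke at J2
bond 3 stroke at Sf1

b3 stroke→Sf1  (Sf1: flow source, stroke at near end)
b0 stroke→J1  (common-f at J1 fixed by 3)
b1 stroke→J1  (common-f at J1 fixed by 3)
b2 stroke→J2  (J2: last free bond brings effort in)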